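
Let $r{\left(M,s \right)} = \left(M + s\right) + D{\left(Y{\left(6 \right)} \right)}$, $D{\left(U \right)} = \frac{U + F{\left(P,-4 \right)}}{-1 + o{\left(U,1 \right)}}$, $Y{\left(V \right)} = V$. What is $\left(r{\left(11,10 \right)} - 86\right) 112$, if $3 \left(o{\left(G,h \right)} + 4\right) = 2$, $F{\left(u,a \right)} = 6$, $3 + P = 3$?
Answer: $- \frac{98672}{13} \approx -7590.2$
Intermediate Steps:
$P = 0$ ($P = -3 + 3 = 0$)
$o{\left(G,h \right)} = - \frac{10}{3}$ ($o{\left(G,h \right)} = -4 + \frac{1}{3} \cdot 2 = -4 + \frac{2}{3} = - \frac{10}{3}$)
$D{\left(U \right)} = - \frac{18}{13} - \frac{3 U}{13}$ ($D{\left(U \right)} = \frac{U + 6}{-1 - \frac{10}{3}} = \frac{6 + U}{- \frac{13}{3}} = \left(6 + U\right) \left(- \frac{3}{13}\right) = - \frac{18}{13} - \frac{3 U}{13}$)
$r{\left(M,s \right)} = - \frac{36}{13} + M + s$ ($r{\left(M,s \right)} = \left(M + s\right) - \frac{36}{13} = - \frac{36}{13} + M + s$)
$\left(r{\left(11,10 \right)} - 86\right) 112 = \left(\left(- \frac{36}{13} + 11 + 10\right) - 86\right) 112 = \left(\frac{237}{13} - 86\right) 112 = \left(- \frac{881}{13}\right) 112 = - \frac{98672}{13}$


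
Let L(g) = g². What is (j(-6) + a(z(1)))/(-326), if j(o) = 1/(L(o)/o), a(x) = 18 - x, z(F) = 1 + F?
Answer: -95/1956 ≈ -0.048568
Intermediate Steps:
j(o) = 1/o (j(o) = 1/(o²/o) = 1/o)
(j(-6) + a(z(1)))/(-326) = (1/(-6) + (18 - (1 + 1)))/(-326) = (-⅙ + (18 - 1*2))*(-1/326) = (-⅙ + (18 - 2))*(-1/326) = (-⅙ + 16)*(-1/326) = (95/6)*(-1/326) = -95/1956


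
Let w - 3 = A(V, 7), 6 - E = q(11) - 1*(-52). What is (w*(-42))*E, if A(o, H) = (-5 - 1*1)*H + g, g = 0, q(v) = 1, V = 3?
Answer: -76986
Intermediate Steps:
A(o, H) = -6*H (A(o, H) = (-5 - 1*1)*H + 0 = (-5 - 1)*H + 0 = -6*H + 0 = -6*H)
E = -47 (E = 6 - (1 - 1*(-52)) = 6 - (1 + 52) = 6 - 1*53 = 6 - 53 = -47)
w = -39 (w = 3 - 6*7 = 3 - 42 = -39)
(w*(-42))*E = -39*(-42)*(-47) = 1638*(-47) = -76986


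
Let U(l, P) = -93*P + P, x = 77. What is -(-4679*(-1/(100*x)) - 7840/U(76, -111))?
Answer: 3146513/19658100 ≈ 0.16006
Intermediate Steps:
U(l, P) = -92*P
-(-4679*(-1/(100*x)) - 7840/U(76, -111)) = -(-4679/((-100*77)) - 7840/((-92*(-111)))) = -(-4679/(-7700) - 7840/10212) = -(-4679*(-1/7700) - 7840*1/10212) = -(4679/7700 - 1960/2553) = -1*(-3146513/19658100) = 3146513/19658100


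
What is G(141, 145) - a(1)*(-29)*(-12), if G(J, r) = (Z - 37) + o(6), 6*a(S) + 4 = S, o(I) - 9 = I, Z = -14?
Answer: 138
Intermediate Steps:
o(I) = 9 + I
a(S) = -⅔ + S/6
G(J, r) = -36 (G(J, r) = (-14 - 37) + (9 + 6) = -51 + 15 = -36)
G(141, 145) - a(1)*(-29)*(-12) = -36 - (-⅔ + (⅙)*1)*(-29)*(-12) = -36 - (-⅔ + ⅙)*(-29)*(-12) = -36 - (-½*(-29))*(-12) = -36 - 29*(-12)/2 = -36 - 1*(-174) = -36 + 174 = 138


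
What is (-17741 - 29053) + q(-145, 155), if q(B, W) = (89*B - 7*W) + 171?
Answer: -60613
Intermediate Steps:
q(B, W) = 171 - 7*W + 89*B (q(B, W) = (-7*W + 89*B) + 171 = 171 - 7*W + 89*B)
(-17741 - 29053) + q(-145, 155) = (-17741 - 29053) + (171 - 7*155 + 89*(-145)) = -46794 + (171 - 1085 - 12905) = -46794 - 13819 = -60613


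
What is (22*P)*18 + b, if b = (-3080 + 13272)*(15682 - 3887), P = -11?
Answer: 120210284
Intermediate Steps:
b = 120214640 (b = 10192*11795 = 120214640)
(22*P)*18 + b = (22*(-11))*18 + 120214640 = -242*18 + 120214640 = -4356 + 120214640 = 120210284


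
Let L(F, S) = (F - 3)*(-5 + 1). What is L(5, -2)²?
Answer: 64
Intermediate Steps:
L(F, S) = 12 - 4*F (L(F, S) = (-3 + F)*(-4) = 12 - 4*F)
L(5, -2)² = (12 - 4*5)² = (12 - 20)² = (-8)² = 64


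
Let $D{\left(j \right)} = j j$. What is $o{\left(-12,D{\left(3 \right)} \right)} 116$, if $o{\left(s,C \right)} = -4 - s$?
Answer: $928$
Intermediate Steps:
$D{\left(j \right)} = j^{2}$
$o{\left(-12,D{\left(3 \right)} \right)} 116 = \left(-4 - -12\right) 116 = \left(-4 + 12\right) 116 = 8 \cdot 116 = 928$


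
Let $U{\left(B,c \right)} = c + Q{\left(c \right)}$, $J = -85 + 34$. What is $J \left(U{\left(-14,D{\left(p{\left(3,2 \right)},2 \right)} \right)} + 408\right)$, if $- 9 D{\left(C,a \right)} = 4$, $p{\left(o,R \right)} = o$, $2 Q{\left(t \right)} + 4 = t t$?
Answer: $- \frac{558586}{27} \approx -20688.0$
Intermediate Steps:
$Q{\left(t \right)} = -2 + \frac{t^{2}}{2}$ ($Q{\left(t \right)} = -2 + \frac{t t}{2} = -2 + \frac{t^{2}}{2}$)
$D{\left(C,a \right)} = - \frac{4}{9}$ ($D{\left(C,a \right)} = \left(- \frac{1}{9}\right) 4 = - \frac{4}{9}$)
$J = -51$
$U{\left(B,c \right)} = -2 + c + \frac{c^{2}}{2}$ ($U{\left(B,c \right)} = c + \left(-2 + \frac{c^{2}}{2}\right) = -2 + c + \frac{c^{2}}{2}$)
$J \left(U{\left(-14,D{\left(p{\left(3,2 \right)},2 \right)} \right)} + 408\right) = - 51 \left(\left(-2 - \frac{4}{9} + \frac{\left(- \frac{4}{9}\right)^{2}}{2}\right) + 408\right) = - 51 \left(\left(-2 - \frac{4}{9} + \frac{1}{2} \cdot \frac{16}{81}\right) + 408\right) = - 51 \left(\left(-2 - \frac{4}{9} + \frac{8}{81}\right) + 408\right) = - 51 \left(- \frac{190}{81} + 408\right) = \left(-51\right) \frac{32858}{81} = - \frac{558586}{27}$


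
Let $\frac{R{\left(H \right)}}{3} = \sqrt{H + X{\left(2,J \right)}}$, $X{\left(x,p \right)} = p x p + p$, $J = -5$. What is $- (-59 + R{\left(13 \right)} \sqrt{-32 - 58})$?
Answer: $59 - 18 i \sqrt{145} \approx 59.0 - 216.75 i$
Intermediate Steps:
$X{\left(x,p \right)} = p + x p^{2}$ ($X{\left(x,p \right)} = x p^{2} + p = p + x p^{2}$)
$R{\left(H \right)} = 3 \sqrt{45 + H}$ ($R{\left(H \right)} = 3 \sqrt{H - 5 \left(1 - 10\right)} = 3 \sqrt{H - -45} = 3 \sqrt{H + 45} = 3 \sqrt{45 + H}$)
$- (-59 + R{\left(13 \right)} \sqrt{-32 - 58}) = - (-59 + 3 \sqrt{45 + 13} \sqrt{-32 - 58}) = - (-59 + 3 \sqrt{58} \sqrt{-90}) = - (-59 + 3 \sqrt{58} \cdot 3 i \sqrt{10}) = - (-59 + 18 i \sqrt{145}) = 59 - 18 i \sqrt{145}$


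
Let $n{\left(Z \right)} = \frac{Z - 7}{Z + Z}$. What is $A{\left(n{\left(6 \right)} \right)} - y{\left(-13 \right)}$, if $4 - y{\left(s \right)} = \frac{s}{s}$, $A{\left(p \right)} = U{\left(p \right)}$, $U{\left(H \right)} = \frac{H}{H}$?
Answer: $-2$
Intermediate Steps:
$n{\left(Z \right)} = \frac{-7 + Z}{2 Z}$
$U{\left(H \right)} = 1$
$A{\left(p \right)} = 1$
$y{\left(s \right)} = 3$ ($y{\left(s \right)} = 4 - \frac{s}{s} = 4 - 1 = 3$)
$A{\left(n{\left(6 \right)} \right)} - y{\left(-13 \right)} = 1 - 3 = -2$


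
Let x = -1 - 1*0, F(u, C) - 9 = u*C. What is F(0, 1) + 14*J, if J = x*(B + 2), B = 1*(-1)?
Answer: -5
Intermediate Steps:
F(u, C) = 9 + C*u (F(u, C) = 9 + u*C = 9 + C*u)
B = -1
x = -1 (x = -1 + 0 = -1)
J = -1 (J = -(-1 + 2) = -1*1 = -1)
F(0, 1) + 14*J = (9 + 1*0) + 14*(-1) = (9 + 0) - 14 = 9 - 14 = -5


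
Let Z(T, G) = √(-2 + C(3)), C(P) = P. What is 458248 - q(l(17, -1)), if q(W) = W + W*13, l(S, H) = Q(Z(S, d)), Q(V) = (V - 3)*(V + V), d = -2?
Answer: 458304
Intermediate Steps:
Z(T, G) = 1 (Z(T, G) = √(-2 + 3) = √1 = 1)
Q(V) = 2*V*(-3 + V) (Q(V) = (-3 + V)*(2*V) = 2*V*(-3 + V))
l(S, H) = -4 (l(S, H) = 2*1*(-3 + 1) = 2*1*(-2) = -4)
q(W) = 14*W (q(W) = W + 13*W = 14*W)
458248 - q(l(17, -1)) = 458248 - 14*(-4) = 458248 - 1*(-56) = 458248 + 56 = 458304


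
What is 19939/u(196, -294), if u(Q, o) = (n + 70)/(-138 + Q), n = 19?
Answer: 1156462/89 ≈ 12994.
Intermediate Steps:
u(Q, o) = 89/(-138 + Q) (u(Q, o) = (19 + 70)/(-138 + Q) = 89/(-138 + Q))
19939/u(196, -294) = 19939/((89/(-138 + 196))) = 19939/((89/58)) = 19939/((89*(1/58))) = 19939/(89/58) = 19939*(58/89) = 1156462/89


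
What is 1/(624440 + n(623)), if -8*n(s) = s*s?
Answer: 8/4607391 ≈ 1.7363e-6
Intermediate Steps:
n(s) = -s²/8 (n(s) = -s*s/8 = -s²/8)
1/(624440 + n(623)) = 1/(624440 - ⅛*623²) = 1/(624440 - ⅛*388129) = 1/(624440 - 388129/8) = 1/(4607391/8) = 8/4607391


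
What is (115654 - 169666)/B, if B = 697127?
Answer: -54012/697127 ≈ -0.077478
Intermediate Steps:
(115654 - 169666)/B = (115654 - 169666)/697127 = -54012*1/697127 = -54012/697127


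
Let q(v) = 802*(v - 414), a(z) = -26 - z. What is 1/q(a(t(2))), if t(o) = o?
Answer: -1/354484 ≈ -2.8210e-6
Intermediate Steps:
q(v) = -332028 + 802*v (q(v) = 802*(-414 + v) = -332028 + 802*v)
1/q(a(t(2))) = 1/(-332028 + 802*(-26 - 1*2)) = 1/(-332028 + 802*(-26 - 2)) = 1/(-332028 + 802*(-28)) = 1/(-332028 - 22456) = 1/(-354484) = -1/354484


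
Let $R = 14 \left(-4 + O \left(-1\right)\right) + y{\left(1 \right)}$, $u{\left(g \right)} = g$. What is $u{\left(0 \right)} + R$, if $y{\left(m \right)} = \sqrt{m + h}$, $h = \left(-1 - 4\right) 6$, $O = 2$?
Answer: $-84 + i \sqrt{29} \approx -84.0 + 5.3852 i$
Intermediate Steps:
$h = -30$ ($h = \left(-5\right) 6 = -30$)
$y{\left(m \right)} = \sqrt{-30 + m}$ ($y{\left(m \right)} = \sqrt{m - 30} = \sqrt{-30 + m}$)
$R = -84 + i \sqrt{29}$ ($R = 14 \left(-4 + 2 \left(-1\right)\right) + \sqrt{-30 + 1} = 14 \left(-4 - 2\right) + \sqrt{-29} = 14 \left(-6\right) + i \sqrt{29} = -84 + i \sqrt{29} \approx -84.0 + 5.3852 i$)
$u{\left(0 \right)} + R = 0 - \left(84 - i \sqrt{29}\right) = -84 + i \sqrt{29}$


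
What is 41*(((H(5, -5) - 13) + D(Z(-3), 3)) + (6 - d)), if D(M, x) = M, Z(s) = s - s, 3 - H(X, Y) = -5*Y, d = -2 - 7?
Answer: -820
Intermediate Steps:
d = -9
H(X, Y) = 3 + 5*Y (H(X, Y) = 3 - (-5)*Y = 3 + 5*Y)
Z(s) = 0
41*(((H(5, -5) - 13) + D(Z(-3), 3)) + (6 - d)) = 41*((((3 + 5*(-5)) - 13) + 0) + (6 - 1*(-9))) = 41*((((3 - 25) - 13) + 0) + (6 + 9)) = 41*(((-22 - 13) + 0) + 15) = 41*((-35 + 0) + 15) = 41*(-35 + 15) = 41*(-20) = -820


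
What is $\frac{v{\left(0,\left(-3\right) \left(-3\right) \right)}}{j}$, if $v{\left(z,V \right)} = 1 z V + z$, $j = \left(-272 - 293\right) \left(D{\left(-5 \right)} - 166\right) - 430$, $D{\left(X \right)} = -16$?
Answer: $0$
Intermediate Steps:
$j = 102400$ ($j = \left(-272 - 293\right) \left(-16 - 166\right) - 430 = \left(-565\right) \left(-182\right) - 430 = 102830 - 430 = 102400$)
$v{\left(z,V \right)} = z + V z$ ($v{\left(z,V \right)} = z V + z = V z + z = z + V z$)
$\frac{v{\left(0,\left(-3\right) \left(-3\right) \right)}}{j} = \frac{0 \left(1 - -9\right)}{102400} = 0 \left(1 + 9\right) \frac{1}{102400} = 0 \cdot 10 \cdot \frac{1}{102400} = 0 \cdot \frac{1}{102400} = 0$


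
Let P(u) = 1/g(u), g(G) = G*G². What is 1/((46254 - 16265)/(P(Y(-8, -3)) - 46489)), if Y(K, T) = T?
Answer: -1255204/809703 ≈ -1.5502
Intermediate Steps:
g(G) = G³
P(u) = u⁻³ (P(u) = 1/(u³) = u⁻³)
1/((46254 - 16265)/(P(Y(-8, -3)) - 46489)) = 1/((46254 - 16265)/((-3)⁻³ - 46489)) = 1/(29989/(-1/27 - 46489)) = 1/(29989/(-1255204/27)) = 1/(29989*(-27/1255204)) = 1/(-809703/1255204) = -1255204/809703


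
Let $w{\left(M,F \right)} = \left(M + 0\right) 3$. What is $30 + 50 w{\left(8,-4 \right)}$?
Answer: $1230$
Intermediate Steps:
$w{\left(M,F \right)} = 3 M$ ($w{\left(M,F \right)} = M 3 = 3 M$)
$30 + 50 w{\left(8,-4 \right)} = 30 + 50 \cdot 3 \cdot 8 = 30 + 50 \cdot 24 = 30 + 1200 = 1230$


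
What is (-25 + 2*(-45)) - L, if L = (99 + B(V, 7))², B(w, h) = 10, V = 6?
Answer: -11996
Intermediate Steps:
L = 11881 (L = (99 + 10)² = 109² = 11881)
(-25 + 2*(-45)) - L = (-25 + 2*(-45)) - 1*11881 = (-25 - 90) - 11881 = -115 - 11881 = -11996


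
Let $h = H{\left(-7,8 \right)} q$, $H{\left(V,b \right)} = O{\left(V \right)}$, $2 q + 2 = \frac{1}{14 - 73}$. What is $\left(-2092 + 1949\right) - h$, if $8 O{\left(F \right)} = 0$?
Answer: $-143$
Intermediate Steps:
$O{\left(F \right)} = 0$ ($O{\left(F \right)} = \frac{1}{8} \cdot 0 = 0$)
$q = - \frac{119}{118}$ ($q = -1 + \frac{1}{2 \left(14 - 73\right)} = -1 + \frac{1}{2 \left(-59\right)} = -1 + \frac{1}{2} \left(- \frac{1}{59}\right) = -1 - \frac{1}{118} = - \frac{119}{118} \approx -1.0085$)
$H{\left(V,b \right)} = 0$
$h = 0$ ($h = 0 \left(- \frac{119}{118}\right) = 0$)
$\left(-2092 + 1949\right) - h = \left(-2092 + 1949\right) - 0 = -143 + 0 = -143$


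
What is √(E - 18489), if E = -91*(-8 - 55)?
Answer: 2*I*√3189 ≈ 112.94*I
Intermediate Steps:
E = 5733 (E = -91*(-63) = 5733)
√(E - 18489) = √(5733 - 18489) = √(-12756) = 2*I*√3189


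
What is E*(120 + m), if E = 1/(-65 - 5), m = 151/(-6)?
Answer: -569/420 ≈ -1.3548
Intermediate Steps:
m = -151/6 (m = 151*(-⅙) = -151/6 ≈ -25.167)
E = -1/70 (E = 1/(-70) = -1/70 ≈ -0.014286)
E*(120 + m) = -(120 - 151/6)/70 = -1/70*569/6 = -569/420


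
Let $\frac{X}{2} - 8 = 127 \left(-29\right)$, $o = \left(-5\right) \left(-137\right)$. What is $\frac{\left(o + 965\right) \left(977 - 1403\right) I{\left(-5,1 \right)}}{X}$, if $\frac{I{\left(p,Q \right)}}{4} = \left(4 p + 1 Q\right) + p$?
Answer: $- \frac{449856}{49} \approx -9180.7$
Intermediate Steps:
$o = 685$
$I{\left(p,Q \right)} = 4 Q + 20 p$ ($I{\left(p,Q \right)} = 4 \left(\left(4 p + 1 Q\right) + p\right) = 4 \left(\left(4 p + Q\right) + p\right) = 4 \left(\left(Q + 4 p\right) + p\right) = 4 \left(Q + 5 p\right) = 4 Q + 20 p$)
$X = -7350$ ($X = 16 + 2 \cdot 127 \left(-29\right) = 16 + 2 \left(-3683\right) = 16 - 7366 = -7350$)
$\frac{\left(o + 965\right) \left(977 - 1403\right) I{\left(-5,1 \right)}}{X} = \frac{\left(685 + 965\right) \left(977 - 1403\right) \left(4 \cdot 1 + 20 \left(-5\right)\right)}{-7350} = 1650 \left(-426\right) \left(4 - 100\right) \left(- \frac{1}{7350}\right) = \left(-702900\right) \left(-96\right) \left(- \frac{1}{7350}\right) = 67478400 \left(- \frac{1}{7350}\right) = - \frac{449856}{49}$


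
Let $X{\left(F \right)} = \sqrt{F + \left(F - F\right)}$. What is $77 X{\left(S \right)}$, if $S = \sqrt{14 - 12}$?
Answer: $77 \sqrt[4]{2} \approx 91.569$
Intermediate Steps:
$S = \sqrt{2} \approx 1.4142$
$X{\left(F \right)} = \sqrt{F}$ ($X{\left(F \right)} = \sqrt{F + 0} = \sqrt{F}$)
$77 X{\left(S \right)} = 77 \sqrt{\sqrt{2}} = 77 \sqrt[4]{2}$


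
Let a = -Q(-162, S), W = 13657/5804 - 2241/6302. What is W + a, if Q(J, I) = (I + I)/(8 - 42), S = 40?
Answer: 1352543185/310902868 ≈ 4.3504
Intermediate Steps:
Q(J, I) = -I/17 (Q(J, I) = (2*I)/(-34) = (2*I)*(-1/34) = -I/17)
W = 36529825/18288404 (W = 13657*(1/5804) - 2241*1/6302 = 13657/5804 - 2241/6302 = 36529825/18288404 ≈ 1.9974)
a = 40/17 (a = -(-1)*40/17 = -1*(-40/17) = 40/17 ≈ 2.3529)
W + a = 36529825/18288404 + 40/17 = 1352543185/310902868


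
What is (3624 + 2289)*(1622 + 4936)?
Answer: 38777454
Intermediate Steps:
(3624 + 2289)*(1622 + 4936) = 5913*6558 = 38777454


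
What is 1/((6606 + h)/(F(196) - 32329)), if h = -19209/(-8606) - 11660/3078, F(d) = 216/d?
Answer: -20980387646478/4286198651875 ≈ -4.8949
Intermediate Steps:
h = -20610329/13244634 (h = -19209*(-1/8606) - 11660*1/3078 = 19209/8606 - 5830/1539 = -20610329/13244634 ≈ -1.5561)
1/((6606 + h)/(F(196) - 32329)) = 1/((6606 - 20610329/13244634)/(216/196 - 32329)) = 1/(87473441875/(13244634*(216*(1/196) - 32329))) = 1/(87473441875/(13244634*(54/49 - 32329))) = 1/(87473441875/(13244634*(-1584067/49))) = 1/((87473441875/13244634)*(-49/1584067)) = 1/(-4286198651875/20980387646478) = -20980387646478/4286198651875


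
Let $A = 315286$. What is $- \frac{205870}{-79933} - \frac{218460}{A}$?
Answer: $\frac{178367540}{94743443} \approx 1.8826$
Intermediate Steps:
$- \frac{205870}{-79933} - \frac{218460}{A} = - \frac{205870}{-79933} - \frac{218460}{315286} = \left(-205870\right) \left(- \frac{1}{79933}\right) - \frac{109230}{157643} = \frac{29410}{11419} - \frac{109230}{157643} = \frac{178367540}{94743443}$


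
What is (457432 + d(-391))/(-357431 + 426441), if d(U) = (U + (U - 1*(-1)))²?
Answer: 1067393/69010 ≈ 15.467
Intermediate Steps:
d(U) = (1 + 2*U)² (d(U) = (U + (U + 1))² = (U + (1 + U))² = (1 + 2*U)²)
(457432 + d(-391))/(-357431 + 426441) = (457432 + (1 + 2*(-391))²)/(-357431 + 426441) = (457432 + (1 - 782)²)/69010 = (457432 + (-781)²)*(1/69010) = (457432 + 609961)*(1/69010) = 1067393*(1/69010) = 1067393/69010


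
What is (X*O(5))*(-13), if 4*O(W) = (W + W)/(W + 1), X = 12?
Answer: -65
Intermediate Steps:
O(W) = W/(2*(1 + W)) (O(W) = ((W + W)/(W + 1))/4 = ((2*W)/(1 + W))/4 = (2*W/(1 + W))/4 = W/(2*(1 + W)))
(X*O(5))*(-13) = (12*((1/2)*5/(1 + 5)))*(-13) = (12*((1/2)*5/6))*(-13) = (12*((1/2)*5*(1/6)))*(-13) = (12*(5/12))*(-13) = 5*(-13) = -65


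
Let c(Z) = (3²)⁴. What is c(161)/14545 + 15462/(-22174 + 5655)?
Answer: -116513631/240268855 ≈ -0.48493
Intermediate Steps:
c(Z) = 6561 (c(Z) = 9⁴ = 6561)
c(161)/14545 + 15462/(-22174 + 5655) = 6561/14545 + 15462/(-22174 + 5655) = 6561*(1/14545) + 15462/(-16519) = 6561/14545 + 15462*(-1/16519) = 6561/14545 - 15462/16519 = -116513631/240268855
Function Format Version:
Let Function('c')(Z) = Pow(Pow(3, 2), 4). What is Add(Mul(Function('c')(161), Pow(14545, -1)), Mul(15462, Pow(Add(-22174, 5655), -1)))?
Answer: Rational(-116513631, 240268855) ≈ -0.48493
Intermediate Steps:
Function('c')(Z) = 6561 (Function('c')(Z) = Pow(9, 4) = 6561)
Add(Mul(Function('c')(161), Pow(14545, -1)), Mul(15462, Pow(Add(-22174, 5655), -1))) = Add(Mul(6561, Pow(14545, -1)), Mul(15462, Pow(Add(-22174, 5655), -1))) = Add(Mul(6561, Rational(1, 14545)), Mul(15462, Pow(-16519, -1))) = Add(Rational(6561, 14545), Mul(15462, Rational(-1, 16519))) = Add(Rational(6561, 14545), Rational(-15462, 16519)) = Rational(-116513631, 240268855)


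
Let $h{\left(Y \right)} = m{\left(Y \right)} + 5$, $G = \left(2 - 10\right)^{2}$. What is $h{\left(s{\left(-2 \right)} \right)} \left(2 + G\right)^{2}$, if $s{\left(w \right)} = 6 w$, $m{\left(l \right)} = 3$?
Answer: $34848$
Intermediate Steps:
$G = 64$ ($G = \left(2 - 10\right)^{2} = \left(-8\right)^{2} = 64$)
$h{\left(Y \right)} = 8$ ($h{\left(Y \right)} = 3 + 5 = 8$)
$h{\left(s{\left(-2 \right)} \right)} \left(2 + G\right)^{2} = 8 \left(2 + 64\right)^{2} = 8 \cdot 66^{2} = 8 \cdot 4356 = 34848$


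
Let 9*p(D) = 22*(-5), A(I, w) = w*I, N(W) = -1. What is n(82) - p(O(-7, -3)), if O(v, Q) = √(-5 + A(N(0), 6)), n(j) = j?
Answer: 848/9 ≈ 94.222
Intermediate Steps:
A(I, w) = I*w
O(v, Q) = I*√11 (O(v, Q) = √(-5 - 1*6) = √(-5 - 6) = √(-11) = I*√11)
p(D) = -110/9 (p(D) = (22*(-5))/9 = (⅑)*(-110) = -110/9)
n(82) - p(O(-7, -3)) = 82 - 1*(-110/9) = 82 + 110/9 = 848/9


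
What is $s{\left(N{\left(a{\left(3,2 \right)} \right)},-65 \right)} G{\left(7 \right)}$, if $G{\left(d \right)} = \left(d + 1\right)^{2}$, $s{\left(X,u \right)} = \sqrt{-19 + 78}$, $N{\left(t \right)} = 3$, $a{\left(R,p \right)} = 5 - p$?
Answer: $64 \sqrt{59} \approx 491.59$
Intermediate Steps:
$s{\left(X,u \right)} = \sqrt{59}$
$G{\left(d \right)} = \left(1 + d\right)^{2}$
$s{\left(N{\left(a{\left(3,2 \right)} \right)},-65 \right)} G{\left(7 \right)} = \sqrt{59} \left(1 + 7\right)^{2} = \sqrt{59} \cdot 8^{2} = \sqrt{59} \cdot 64 = 64 \sqrt{59}$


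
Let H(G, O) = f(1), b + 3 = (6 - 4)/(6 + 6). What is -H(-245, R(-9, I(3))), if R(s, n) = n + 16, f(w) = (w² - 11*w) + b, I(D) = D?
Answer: 77/6 ≈ 12.833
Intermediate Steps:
b = -17/6 (b = -3 + (6 - 4)/(6 + 6) = -3 + 2/12 = -3 + 2*(1/12) = -3 + ⅙ = -17/6 ≈ -2.8333)
f(w) = -17/6 + w² - 11*w (f(w) = (w² - 11*w) - 17/6 = -17/6 + w² - 11*w)
R(s, n) = 16 + n
H(G, O) = -77/6 (H(G, O) = -17/6 + 1² - 11*1 = -17/6 + 1 - 11 = -77/6)
-H(-245, R(-9, I(3))) = -1*(-77/6) = 77/6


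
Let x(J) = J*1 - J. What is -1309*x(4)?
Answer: 0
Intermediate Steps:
x(J) = 0 (x(J) = J - J = 0)
-1309*x(4) = -1309*0 = 0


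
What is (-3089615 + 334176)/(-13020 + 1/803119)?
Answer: 2212945414241/10456609379 ≈ 211.63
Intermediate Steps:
(-3089615 + 334176)/(-13020 + 1/803119) = -2755439/(-13020 + 1/803119) = -2755439/(-10456609379/803119) = -2755439*(-803119/10456609379) = 2212945414241/10456609379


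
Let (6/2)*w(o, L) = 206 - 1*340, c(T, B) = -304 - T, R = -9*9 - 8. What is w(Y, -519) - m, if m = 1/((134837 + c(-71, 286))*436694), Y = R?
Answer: -2625540576529/58780759176 ≈ -44.667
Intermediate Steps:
R = -89 (R = -81 - 8 = -89)
Y = -89
w(o, L) = -134/3 (w(o, L) = (206 - 1*340)/3 = (206 - 340)/3 = (1/3)*(-134) = -134/3)
m = 1/58780759176 (m = 1/((134837 + (-304 - 1*(-71)))*436694) = (1/436694)/(134837 + (-304 + 71)) = (1/436694)/(134837 - 233) = (1/436694)/134604 = (1/134604)*(1/436694) = 1/58780759176 ≈ 1.7012e-11)
w(Y, -519) - m = -134/3 - 1*1/58780759176 = -134/3 - 1/58780759176 = -2625540576529/58780759176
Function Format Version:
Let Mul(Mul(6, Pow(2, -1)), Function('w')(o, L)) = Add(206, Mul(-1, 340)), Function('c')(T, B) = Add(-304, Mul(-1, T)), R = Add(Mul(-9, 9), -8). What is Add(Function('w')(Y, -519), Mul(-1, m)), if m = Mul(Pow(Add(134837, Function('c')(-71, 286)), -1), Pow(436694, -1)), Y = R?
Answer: Rational(-2625540576529, 58780759176) ≈ -44.667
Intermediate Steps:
R = -89 (R = Add(-81, -8) = -89)
Y = -89
Function('w')(o, L) = Rational(-134, 3) (Function('w')(o, L) = Mul(Rational(1, 3), Add(206, Mul(-1, 340))) = Mul(Rational(1, 3), Add(206, -340)) = Mul(Rational(1, 3), -134) = Rational(-134, 3))
m = Rational(1, 58780759176) (m = Mul(Pow(Add(134837, Add(-304, Mul(-1, -71))), -1), Pow(436694, -1)) = Mul(Pow(Add(134837, Add(-304, 71)), -1), Rational(1, 436694)) = Mul(Pow(Add(134837, -233), -1), Rational(1, 436694)) = Mul(Pow(134604, -1), Rational(1, 436694)) = Mul(Rational(1, 134604), Rational(1, 436694)) = Rational(1, 58780759176) ≈ 1.7012e-11)
Add(Function('w')(Y, -519), Mul(-1, m)) = Add(Rational(-134, 3), Mul(-1, Rational(1, 58780759176))) = Add(Rational(-134, 3), Rational(-1, 58780759176)) = Rational(-2625540576529, 58780759176)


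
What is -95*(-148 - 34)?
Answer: 17290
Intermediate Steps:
-95*(-148 - 34) = -95*(-182) = 17290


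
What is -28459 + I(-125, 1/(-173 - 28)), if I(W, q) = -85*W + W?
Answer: -17959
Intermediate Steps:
I(W, q) = -84*W
-28459 + I(-125, 1/(-173 - 28)) = -28459 - 84*(-125) = -28459 + 10500 = -17959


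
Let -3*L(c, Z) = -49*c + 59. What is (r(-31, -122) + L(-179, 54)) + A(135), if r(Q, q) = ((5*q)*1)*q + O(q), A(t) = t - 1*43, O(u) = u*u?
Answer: 259358/3 ≈ 86453.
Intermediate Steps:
O(u) = u²
L(c, Z) = -59/3 + 49*c/3 (L(c, Z) = -(-49*c + 59)/3 = -(59 - 49*c)/3 = -59/3 + 49*c/3)
A(t) = -43 + t (A(t) = t - 43 = -43 + t)
r(Q, q) = 6*q² (r(Q, q) = ((5*q)*1)*q + q² = (5*q)*q + q² = 5*q² + q² = 6*q²)
(r(-31, -122) + L(-179, 54)) + A(135) = (6*(-122)² + (-59/3 + (49/3)*(-179))) + (-43 + 135) = (6*14884 + (-59/3 - 8771/3)) + 92 = (89304 - 8830/3) + 92 = 259082/3 + 92 = 259358/3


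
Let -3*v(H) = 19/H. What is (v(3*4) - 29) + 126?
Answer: 3473/36 ≈ 96.472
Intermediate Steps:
v(H) = -19/(3*H)
(v(3*4) - 29) + 126 = (-19/(3*(3*4)) - 29) + 126 = (-19/3/12 - 29) + 126 = (-19/3*1/12 - 29) + 126 = (-19/36 - 29) + 126 = -1063/36 + 126 = 3473/36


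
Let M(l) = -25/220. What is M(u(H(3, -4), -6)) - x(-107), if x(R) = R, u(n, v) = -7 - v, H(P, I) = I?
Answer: 4703/44 ≈ 106.89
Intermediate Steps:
M(l) = -5/44 (M(l) = -25*1/220 = -5/44)
M(u(H(3, -4), -6)) - x(-107) = -5/44 - 1*(-107) = -5/44 + 107 = 4703/44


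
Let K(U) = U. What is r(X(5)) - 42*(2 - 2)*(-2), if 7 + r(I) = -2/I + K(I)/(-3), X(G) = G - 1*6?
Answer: -14/3 ≈ -4.6667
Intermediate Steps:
X(G) = -6 + G (X(G) = G - 6 = -6 + G)
r(I) = -7 - 2/I - I/3 (r(I) = -7 + (-2/I + I/(-3)) = -7 + (-2/I + I*(-⅓)) = -7 + (-2/I - I/3) = -7 - 2/I - I/3)
r(X(5)) - 42*(2 - 2)*(-2) = (-7 - 2/(-6 + 5) - (-6 + 5)/3) - 42*(2 - 2)*(-2) = (-7 - 2/(-1) - ⅓*(-1)) - 0*(-2) = (-7 - 2*(-1) + ⅓) - 42*0 = (-7 + 2 + ⅓) + 0 = -14/3 + 0 = -14/3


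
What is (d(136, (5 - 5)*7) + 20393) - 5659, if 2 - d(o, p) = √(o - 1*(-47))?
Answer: 14736 - √183 ≈ 14722.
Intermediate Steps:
d(o, p) = 2 - √(47 + o) (d(o, p) = 2 - √(o - 1*(-47)) = 2 - √(o + 47) = 2 - √(47 + o))
(d(136, (5 - 5)*7) + 20393) - 5659 = ((2 - √(47 + 136)) + 20393) - 5659 = ((2 - √183) + 20393) - 5659 = (20395 - √183) - 5659 = 14736 - √183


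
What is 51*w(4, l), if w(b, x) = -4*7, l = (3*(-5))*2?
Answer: -1428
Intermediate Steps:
l = -30 (l = -15*2 = -30)
w(b, x) = -28
51*w(4, l) = 51*(-28) = -1428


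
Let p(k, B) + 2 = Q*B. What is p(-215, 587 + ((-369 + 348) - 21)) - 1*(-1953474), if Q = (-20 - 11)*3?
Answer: 1902787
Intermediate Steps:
Q = -93 (Q = -31*3 = -93)
p(k, B) = -2 - 93*B
p(-215, 587 + ((-369 + 348) - 21)) - 1*(-1953474) = (-2 - 93*(587 + ((-369 + 348) - 21))) - 1*(-1953474) = (-2 - 93*(587 + (-21 - 21))) + 1953474 = (-2 - 93*(587 - 42)) + 1953474 = (-2 - 93*545) + 1953474 = (-2 - 50685) + 1953474 = -50687 + 1953474 = 1902787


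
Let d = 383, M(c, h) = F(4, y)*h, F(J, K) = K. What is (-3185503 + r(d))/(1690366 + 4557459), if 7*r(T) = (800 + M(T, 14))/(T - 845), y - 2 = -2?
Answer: -5150958751/10102733025 ≈ -0.50986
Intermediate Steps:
y = 0 (y = 2 - 2 = 0)
M(c, h) = 0 (M(c, h) = 0*h = 0)
r(T) = 800/(7*(-845 + T)) (r(T) = ((800 + 0)/(T - 845))/7 = (800/(-845 + T))/7 = 800/(7*(-845 + T)))
(-3185503 + r(d))/(1690366 + 4557459) = (-3185503 + 800/(7*(-845 + 383)))/(1690366 + 4557459) = (-3185503 + (800/7)/(-462))/6247825 = (-3185503 + (800/7)*(-1/462))*(1/6247825) = (-3185503 - 400/1617)*(1/6247825) = -5150958751/1617*1/6247825 = -5150958751/10102733025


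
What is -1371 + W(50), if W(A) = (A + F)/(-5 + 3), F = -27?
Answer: -2765/2 ≈ -1382.5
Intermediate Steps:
W(A) = 27/2 - A/2 (W(A) = (A - 27)/(-5 + 3) = (-27 + A)/(-2) = (-27 + A)*(-½) = 27/2 - A/2)
-1371 + W(50) = -1371 + (27/2 - ½*50) = -1371 + (27/2 - 25) = -1371 - 23/2 = -2765/2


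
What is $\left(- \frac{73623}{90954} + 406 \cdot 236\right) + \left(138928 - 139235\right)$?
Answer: $\frac{2895617321}{30318} \approx 95508.0$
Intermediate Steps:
$\left(- \frac{73623}{90954} + 406 \cdot 236\right) + \left(138928 - 139235\right) = \left(\left(-73623\right) \frac{1}{90954} + 95816\right) - 307 = \left(- \frac{24541}{30318} + 95816\right) - 307 = \frac{2904924947}{30318} - 307 = \frac{2895617321}{30318}$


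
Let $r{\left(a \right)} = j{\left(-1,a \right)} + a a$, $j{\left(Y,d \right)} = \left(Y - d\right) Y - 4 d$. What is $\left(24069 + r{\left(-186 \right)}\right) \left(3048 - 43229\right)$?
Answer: $-2379679544$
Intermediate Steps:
$j{\left(Y,d \right)} = - 4 d + Y \left(Y - d\right)$ ($j{\left(Y,d \right)} = Y \left(Y - d\right) - 4 d = - 4 d + Y \left(Y - d\right)$)
$r{\left(a \right)} = 1 + a^{2} - 3 a$ ($r{\left(a \right)} = \left(\left(-1\right)^{2} - 4 a - - a\right) + a a = \left(1 - 4 a + a\right) + a^{2} = \left(1 - 3 a\right) + a^{2} = 1 + a^{2} - 3 a$)
$\left(24069 + r{\left(-186 \right)}\right) \left(3048 - 43229\right) = \left(24069 + \left(1 + \left(-186\right)^{2} - -558\right)\right) \left(3048 - 43229\right) = \left(24069 + \left(1 + 34596 + 558\right)\right) \left(-40181\right) = \left(24069 + 35155\right) \left(-40181\right) = 59224 \left(-40181\right) = -2379679544$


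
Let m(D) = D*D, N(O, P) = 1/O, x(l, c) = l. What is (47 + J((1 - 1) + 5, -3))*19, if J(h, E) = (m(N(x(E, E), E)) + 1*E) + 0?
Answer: 7543/9 ≈ 838.11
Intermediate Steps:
m(D) = D²
J(h, E) = E + E⁻² (J(h, E) = ((1/E)² + 1*E) + 0 = (E⁻² + E) + 0 = (E + E⁻²) + 0 = E + E⁻²)
(47 + J((1 - 1) + 5, -3))*19 = (47 + (-3 + (-3)⁻²))*19 = (47 + (-3 + ⅑))*19 = (47 - 26/9)*19 = (397/9)*19 = 7543/9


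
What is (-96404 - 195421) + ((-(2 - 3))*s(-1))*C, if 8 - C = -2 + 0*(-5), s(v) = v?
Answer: -291835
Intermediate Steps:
C = 10 (C = 8 - (-2 + 0*(-5)) = 8 - (-2 + 0) = 8 - 1*(-2) = 8 + 2 = 10)
(-96404 - 195421) + ((-(2 - 3))*s(-1))*C = (-96404 - 195421) + (-(2 - 3)*(-1))*10 = -291825 + (-1*(-1)*(-1))*10 = -291825 + (1*(-1))*10 = -291825 - 1*10 = -291825 - 10 = -291835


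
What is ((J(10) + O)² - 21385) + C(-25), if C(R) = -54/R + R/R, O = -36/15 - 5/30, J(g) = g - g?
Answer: -19237727/900 ≈ -21375.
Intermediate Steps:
J(g) = 0
O = -77/30 (O = -36*1/15 - 5*1/30 = -12/5 - ⅙ = -77/30 ≈ -2.5667)
C(R) = 1 - 54/R (C(R) = -54/R + 1 = 1 - 54/R)
((J(10) + O)² - 21385) + C(-25) = ((0 - 77/30)² - 21385) + (-54 - 25)/(-25) = ((-77/30)² - 21385) - 1/25*(-79) = (5929/900 - 21385) + 79/25 = -19240571/900 + 79/25 = -19237727/900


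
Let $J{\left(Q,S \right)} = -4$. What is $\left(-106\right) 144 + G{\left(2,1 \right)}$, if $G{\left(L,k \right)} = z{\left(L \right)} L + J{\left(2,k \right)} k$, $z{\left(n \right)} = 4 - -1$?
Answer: $-15258$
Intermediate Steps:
$z{\left(n \right)} = 5$ ($z{\left(n \right)} = 4 + 1 = 5$)
$G{\left(L,k \right)} = - 4 k + 5 L$ ($G{\left(L,k \right)} = 5 L - 4 k = - 4 k + 5 L$)
$\left(-106\right) 144 + G{\left(2,1 \right)} = \left(-106\right) 144 + \left(\left(-4\right) 1 + 5 \cdot 2\right) = -15264 + \left(-4 + 10\right) = -15264 + 6 = -15258$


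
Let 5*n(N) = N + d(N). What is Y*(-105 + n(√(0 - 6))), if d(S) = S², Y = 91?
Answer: -48321/5 + 91*I*√6/5 ≈ -9664.2 + 44.581*I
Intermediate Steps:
n(N) = N/5 + N²/5 (n(N) = (N + N²)/5 = N/5 + N²/5)
Y*(-105 + n(√(0 - 6))) = 91*(-105 + √(0 - 6)*(1 + √(0 - 6))/5) = 91*(-105 + √(-6)*(1 + √(-6))/5) = 91*(-105 + (I*√6)*(1 + I*√6)/5) = 91*(-105 + I*√6*(1 + I*√6)/5) = -9555 + 91*I*√6*(1 + I*√6)/5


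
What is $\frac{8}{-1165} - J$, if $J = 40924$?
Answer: $- \frac{47676468}{1165} \approx -40924.0$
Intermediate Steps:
$\frac{8}{-1165} - J = \frac{8}{-1165} - 40924 = 8 \left(- \frac{1}{1165}\right) - 40924 = - \frac{8}{1165} - 40924 = - \frac{47676468}{1165}$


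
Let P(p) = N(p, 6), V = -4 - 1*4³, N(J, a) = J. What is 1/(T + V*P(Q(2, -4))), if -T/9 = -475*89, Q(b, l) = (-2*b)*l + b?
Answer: 1/379251 ≈ 2.6368e-6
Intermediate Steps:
Q(b, l) = b - 2*b*l (Q(b, l) = -2*b*l + b = b - 2*b*l)
V = -68 (V = -4 - 1*64 = -4 - 64 = -68)
P(p) = p
T = 380475 (T = -(-4275)*89 = -9*(-42275) = 380475)
1/(T + V*P(Q(2, -4))) = 1/(380475 - 136*(1 - 2*(-4))) = 1/(380475 - 136*(1 + 8)) = 1/(380475 - 136*9) = 1/(380475 - 68*18) = 1/(380475 - 1224) = 1/379251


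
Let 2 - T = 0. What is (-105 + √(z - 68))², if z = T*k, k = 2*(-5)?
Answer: 10937 - 420*I*√22 ≈ 10937.0 - 1970.0*I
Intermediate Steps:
k = -10
T = 2 (T = 2 - 1*0 = 2 + 0 = 2)
z = -20 (z = 2*(-10) = -20)
(-105 + √(z - 68))² = (-105 + √(-20 - 68))² = (-105 + √(-88))² = (-105 + 2*I*√22)²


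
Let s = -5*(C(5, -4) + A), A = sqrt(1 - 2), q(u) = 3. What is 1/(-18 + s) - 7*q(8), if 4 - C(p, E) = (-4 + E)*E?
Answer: -312967/14909 + 5*I/14909 ≈ -20.992 + 0.00033537*I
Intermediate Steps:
C(p, E) = 4 - E*(-4 + E) (C(p, E) = 4 - (-4 + E)*E = 4 - E*(-4 + E))
A = I (A = sqrt(-1) = I ≈ 1.0*I)
s = 140 - 5*I (s = -5*((4 - 1*(-4)**2 + 4*(-4)) + I) = -5*((4 - 1*16 - 16) + I) = -5*((4 - 16 - 16) + I) = -5*(-28 + I) = 140 - 5*I ≈ 140.0 - 5.0*I)
1/(-18 + s) - 7*q(8) = 1/(-18 + (140 - 5*I)) - 7*3 = 1/(122 - 5*I) - 21 = (122 + 5*I)/14909 - 21 = -21 + (122 + 5*I)/14909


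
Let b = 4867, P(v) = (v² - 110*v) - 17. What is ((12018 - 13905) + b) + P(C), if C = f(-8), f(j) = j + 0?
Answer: 3907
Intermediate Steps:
f(j) = j
C = -8
P(v) = -17 + v² - 110*v
((12018 - 13905) + b) + P(C) = ((12018 - 13905) + 4867) + (-17 + (-8)² - 110*(-8)) = (-1887 + 4867) + (-17 + 64 + 880) = 2980 + 927 = 3907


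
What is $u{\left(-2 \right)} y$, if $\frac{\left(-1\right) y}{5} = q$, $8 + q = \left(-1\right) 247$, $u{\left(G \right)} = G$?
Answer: $-2550$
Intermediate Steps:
$q = -255$ ($q = -8 - 247 = -255$)
$y = 1275$ ($y = \left(-5\right) \left(-255\right) = 1275$)
$u{\left(-2 \right)} y = \left(-2\right) 1275 = -2550$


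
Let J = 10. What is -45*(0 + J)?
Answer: -450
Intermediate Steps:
-45*(0 + J) = -45*(0 + 10) = -45*10 = -450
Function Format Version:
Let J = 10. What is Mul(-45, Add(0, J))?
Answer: -450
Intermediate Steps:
Mul(-45, Add(0, J)) = Mul(-45, Add(0, 10)) = Mul(-45, 10) = -450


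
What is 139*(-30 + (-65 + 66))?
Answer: -4031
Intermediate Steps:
139*(-30 + (-65 + 66)) = 139*(-30 + 1) = 139*(-29) = -4031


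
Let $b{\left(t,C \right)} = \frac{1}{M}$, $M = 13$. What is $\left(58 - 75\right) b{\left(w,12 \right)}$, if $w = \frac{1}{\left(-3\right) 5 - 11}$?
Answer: $- \frac{17}{13} \approx -1.3077$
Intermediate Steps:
$w = - \frac{1}{26}$ ($w = \frac{1}{-15 - 11} = \frac{1}{-26} = - \frac{1}{26} \approx -0.038462$)
$b{\left(t,C \right)} = \frac{1}{13}$
$\left(58 - 75\right) b{\left(w,12 \right)} = \left(58 - 75\right) \frac{1}{13} = \left(-17\right) \frac{1}{13} = - \frac{17}{13}$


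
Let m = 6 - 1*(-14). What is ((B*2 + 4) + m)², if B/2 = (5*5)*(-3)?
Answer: 76176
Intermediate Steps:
B = -150 (B = 2*((5*5)*(-3)) = 2*(25*(-3)) = 2*(-75) = -150)
m = 20 (m = 6 + 14 = 20)
((B*2 + 4) + m)² = ((-150*2 + 4) + 20)² = ((-300 + 4) + 20)² = (-296 + 20)² = (-276)² = 76176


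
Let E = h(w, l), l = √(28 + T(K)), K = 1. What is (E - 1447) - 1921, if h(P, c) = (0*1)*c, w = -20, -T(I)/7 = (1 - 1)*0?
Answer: -3368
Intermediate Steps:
T(I) = 0 (T(I) = -7*(1 - 1)*0 = -0*0 = -7*0 = 0)
l = 2*√7 (l = √(28 + 0) = √28 = 2*√7 ≈ 5.2915)
h(P, c) = 0 (h(P, c) = 0*c = 0)
E = 0
(E - 1447) - 1921 = (0 - 1447) - 1921 = -1447 - 1921 = -3368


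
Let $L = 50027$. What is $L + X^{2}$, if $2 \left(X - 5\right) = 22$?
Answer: $50283$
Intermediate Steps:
$X = 16$ ($X = 5 + \frac{1}{2} \cdot 22 = 5 + 11 = 16$)
$L + X^{2} = 50027 + 16^{2} = 50027 + 256 = 50283$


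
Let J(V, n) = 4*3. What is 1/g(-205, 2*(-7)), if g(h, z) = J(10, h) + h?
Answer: -1/193 ≈ -0.0051813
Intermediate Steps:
J(V, n) = 12
g(h, z) = 12 + h
1/g(-205, 2*(-7)) = 1/(12 - 205) = 1/(-193) = -1/193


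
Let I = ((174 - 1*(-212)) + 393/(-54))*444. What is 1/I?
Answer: 3/504458 ≈ 5.9470e-6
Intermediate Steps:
I = 504458/3 (I = ((174 + 212) + 393*(-1/54))*444 = (386 - 131/18)*444 = (6817/18)*444 = 504458/3 ≈ 1.6815e+5)
1/I = 1/(504458/3) = 3/504458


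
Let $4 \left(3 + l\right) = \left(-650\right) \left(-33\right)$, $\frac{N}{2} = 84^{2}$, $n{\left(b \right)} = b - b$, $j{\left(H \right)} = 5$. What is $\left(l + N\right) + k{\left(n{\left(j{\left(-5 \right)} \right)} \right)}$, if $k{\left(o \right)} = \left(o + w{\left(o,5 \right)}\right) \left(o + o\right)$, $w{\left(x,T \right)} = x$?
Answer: $\frac{38943}{2} \approx 19472.0$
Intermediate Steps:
$n{\left(b \right)} = 0$
$k{\left(o \right)} = 4 o^{2}$ ($k{\left(o \right)} = \left(o + o\right) \left(o + o\right) = 2 o 2 o = 4 o^{2}$)
$N = 14112$ ($N = 2 \cdot 84^{2} = 2 \cdot 7056 = 14112$)
$l = \frac{10719}{2}$ ($l = -3 + \frac{\left(-650\right) \left(-33\right)}{4} = -3 + \frac{1}{4} \cdot 21450 = -3 + \frac{10725}{2} = \frac{10719}{2} \approx 5359.5$)
$\left(l + N\right) + k{\left(n{\left(j{\left(-5 \right)} \right)} \right)} = \left(\frac{10719}{2} + 14112\right) + 4 \cdot 0^{2} = \frac{38943}{2} + 4 \cdot 0 = \frac{38943}{2} + 0 = \frac{38943}{2}$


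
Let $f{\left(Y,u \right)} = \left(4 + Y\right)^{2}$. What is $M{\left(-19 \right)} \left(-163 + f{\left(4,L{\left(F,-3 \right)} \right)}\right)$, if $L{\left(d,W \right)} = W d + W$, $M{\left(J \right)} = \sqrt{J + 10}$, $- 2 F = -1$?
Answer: $- 297 i \approx - 297.0 i$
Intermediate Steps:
$F = \frac{1}{2}$ ($F = \left(- \frac{1}{2}\right) \left(-1\right) = \frac{1}{2} \approx 0.5$)
$M{\left(J \right)} = \sqrt{10 + J}$
$L{\left(d,W \right)} = W + W d$
$M{\left(-19 \right)} \left(-163 + f{\left(4,L{\left(F,-3 \right)} \right)}\right) = \sqrt{10 - 19} \left(-163 + \left(4 + 4\right)^{2}\right) = \sqrt{-9} \left(-163 + 8^{2}\right) = 3 i \left(-163 + 64\right) = 3 i \left(-99\right) = - 297 i$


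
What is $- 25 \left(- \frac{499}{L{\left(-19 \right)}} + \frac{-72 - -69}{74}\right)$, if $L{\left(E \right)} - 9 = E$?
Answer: $- \frac{46120}{37} \approx -1246.5$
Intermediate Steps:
$L{\left(E \right)} = 9 + E$
$- 25 \left(- \frac{499}{L{\left(-19 \right)}} + \frac{-72 - -69}{74}\right) = - 25 \left(- \frac{499}{9 - 19} + \frac{-72 - -69}{74}\right) = - 25 \left(- \frac{499}{-10} + \left(-72 + 69\right) \frac{1}{74}\right) = - 25 \left(\left(-499\right) \left(- \frac{1}{10}\right) - \frac{3}{74}\right) = - 25 \left(\frac{499}{10} - \frac{3}{74}\right) = \left(-25\right) \frac{9224}{185} = - \frac{46120}{37}$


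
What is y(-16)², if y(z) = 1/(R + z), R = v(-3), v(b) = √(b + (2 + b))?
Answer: (8 + I)²/16900 ≈ 0.0037278 + 0.00094675*I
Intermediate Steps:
v(b) = √(2 + 2*b)
R = 2*I (R = √(2 + 2*(-3)) = √(2 - 6) = √(-4) = 2*I ≈ 2.0*I)
y(z) = 1/(z + 2*I) (y(z) = 1/(2*I + z) = 1/(z + 2*I))
y(-16)² = (1/(-16 + 2*I))² = ((-16 - 2*I)/260)² = (-16 - 2*I)²/67600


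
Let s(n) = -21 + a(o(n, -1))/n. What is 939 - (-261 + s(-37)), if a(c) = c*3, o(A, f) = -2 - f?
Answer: 45174/37 ≈ 1220.9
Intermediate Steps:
a(c) = 3*c
s(n) = -21 - 3/n (s(n) = -21 + (3*(-2 - 1*(-1)))/n = -21 + (3*(-2 + 1))/n = -21 + (3*(-1))/n = -21 - 3/n)
939 - (-261 + s(-37)) = 939 - (-261 + (-21 - 3/(-37))) = 939 - (-261 + (-21 - 3*(-1/37))) = 939 - (-261 + (-21 + 3/37)) = 939 - (-261 - 774/37) = 939 - 1*(-10431/37) = 939 + 10431/37 = 45174/37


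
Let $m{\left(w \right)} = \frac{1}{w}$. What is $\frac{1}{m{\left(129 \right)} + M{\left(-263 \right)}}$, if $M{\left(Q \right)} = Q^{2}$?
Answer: $\frac{129}{8922802} \approx 1.4457 \cdot 10^{-5}$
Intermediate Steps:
$\frac{1}{m{\left(129 \right)} + M{\left(-263 \right)}} = \frac{1}{\frac{1}{129} + \left(-263\right)^{2}} = \frac{1}{\frac{1}{129} + 69169} = \frac{1}{\frac{8922802}{129}} = \frac{129}{8922802}$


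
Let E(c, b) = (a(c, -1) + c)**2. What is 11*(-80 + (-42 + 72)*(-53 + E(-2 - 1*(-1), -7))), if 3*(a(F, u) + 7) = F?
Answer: 13640/3 ≈ 4546.7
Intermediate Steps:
a(F, u) = -7 + F/3
E(c, b) = (-7 + 4*c/3)**2 (E(c, b) = ((-7 + c/3) + c)**2 = (-7 + 4*c/3)**2)
11*(-80 + (-42 + 72)*(-53 + E(-2 - 1*(-1), -7))) = 11*(-80 + (-42 + 72)*(-53 + (-21 + 4*(-2 - 1*(-1)))**2/9)) = 11*(-80 + 30*(-53 + (-21 + 4*(-2 + 1))**2/9)) = 11*(-80 + 30*(-53 + (-21 + 4*(-1))**2/9)) = 11*(-80 + 30*(-53 + (-21 - 4)**2/9)) = 11*(-80 + 30*(-53 + (1/9)*(-25)**2)) = 11*(-80 + 30*(-53 + (1/9)*625)) = 11*(-80 + 30*(-53 + 625/9)) = 11*(-80 + 30*(148/9)) = 11*(-80 + 1480/3) = 11*(1240/3) = 13640/3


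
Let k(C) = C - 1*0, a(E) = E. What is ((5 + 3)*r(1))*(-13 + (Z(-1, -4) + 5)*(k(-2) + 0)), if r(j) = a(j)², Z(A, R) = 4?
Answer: -248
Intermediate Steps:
r(j) = j²
k(C) = C (k(C) = C + 0 = C)
((5 + 3)*r(1))*(-13 + (Z(-1, -4) + 5)*(k(-2) + 0)) = ((5 + 3)*1²)*(-13 + (4 + 5)*(-2 + 0)) = (8*1)*(-13 + 9*(-2)) = 8*(-13 - 18) = 8*(-31) = -248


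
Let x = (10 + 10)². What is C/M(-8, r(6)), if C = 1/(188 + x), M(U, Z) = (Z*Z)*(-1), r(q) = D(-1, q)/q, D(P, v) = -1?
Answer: -3/49 ≈ -0.061224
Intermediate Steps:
x = 400 (x = 20² = 400)
r(q) = -1/q
M(U, Z) = -Z² (M(U, Z) = Z²*(-1) = -Z²)
C = 1/588 (C = 1/(188 + 400) = 1/588 ≈ 0.0017007)
C/M(-8, r(6)) = 1/(588*((-(-1/6)²))) = 1/(588*((-(-1*⅙)²))) = 1/(588*((-(-⅙)²))) = 1/(588*((-1*1/36))) = 1/(588*(-1/36)) = (1/588)*(-36) = -3/49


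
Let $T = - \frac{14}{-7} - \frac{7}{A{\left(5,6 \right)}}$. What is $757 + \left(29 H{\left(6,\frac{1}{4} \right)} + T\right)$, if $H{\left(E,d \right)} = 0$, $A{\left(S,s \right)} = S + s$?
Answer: $\frac{8342}{11} \approx 758.36$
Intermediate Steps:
$T = \frac{15}{11}$ ($T = - \frac{14}{-7} - \frac{7}{5 + 6} = \left(-14\right) \left(- \frac{1}{7}\right) - \frac{7}{11} = 2 - \frac{7}{11} = \frac{15}{11} \approx 1.3636$)
$757 + \left(29 H{\left(6,\frac{1}{4} \right)} + T\right) = 757 + \left(29 \cdot 0 + \frac{15}{11}\right) = 757 + \left(0 + \frac{15}{11}\right) = 757 + \frac{15}{11} = \frac{8342}{11}$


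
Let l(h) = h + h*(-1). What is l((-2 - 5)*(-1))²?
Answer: 0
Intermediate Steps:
l(h) = 0 (l(h) = h - h = 0)
l((-2 - 5)*(-1))² = 0² = 0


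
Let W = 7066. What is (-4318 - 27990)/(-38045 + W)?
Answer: 32308/30979 ≈ 1.0429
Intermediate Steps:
(-4318 - 27990)/(-38045 + W) = (-4318 - 27990)/(-38045 + 7066) = -32308/(-30979) = -32308*(-1/30979) = 32308/30979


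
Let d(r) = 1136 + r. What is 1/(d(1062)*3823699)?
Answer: 1/8404490402 ≈ 1.1898e-10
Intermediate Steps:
1/(d(1062)*3823699) = 1/((1136 + 1062)*3823699) = (1/3823699)/2198 = (1/2198)*(1/3823699) = 1/8404490402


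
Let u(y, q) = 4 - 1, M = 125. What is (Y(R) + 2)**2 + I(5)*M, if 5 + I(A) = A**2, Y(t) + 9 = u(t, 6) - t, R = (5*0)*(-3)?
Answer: 2516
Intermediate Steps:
R = 0 (R = 0*(-3) = 0)
u(y, q) = 3
Y(t) = -6 - t (Y(t) = -9 + (3 - t) = -6 - t)
I(A) = -5 + A**2
(Y(R) + 2)**2 + I(5)*M = ((-6 - 1*0) + 2)**2 + (-5 + 5**2)*125 = ((-6 + 0) + 2)**2 + (-5 + 25)*125 = (-6 + 2)**2 + 20*125 = (-4)**2 + 2500 = 16 + 2500 = 2516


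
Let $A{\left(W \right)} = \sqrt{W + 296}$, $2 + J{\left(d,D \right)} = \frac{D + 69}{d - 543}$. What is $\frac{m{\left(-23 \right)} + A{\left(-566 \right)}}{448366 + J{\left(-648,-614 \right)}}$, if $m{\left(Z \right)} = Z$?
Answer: $- \frac{27393}{534002069} + \frac{3573 i \sqrt{30}}{534002069} \approx -5.1298 \cdot 10^{-5} + 3.6648 \cdot 10^{-5} i$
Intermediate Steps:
$J{\left(d,D \right)} = -2 + \frac{69 + D}{-543 + d}$ ($J{\left(d,D \right)} = -2 + \frac{D + 69}{d - 543} = -2 + \frac{69 + D}{-543 + d}$)
$A{\left(W \right)} = \sqrt{296 + W}$
$\frac{m{\left(-23 \right)} + A{\left(-566 \right)}}{448366 + J{\left(-648,-614 \right)}} = \frac{-23 + \sqrt{296 - 566}}{448366 + \frac{1155 - 614 - -1296}{-543 - 648}} = \frac{-23 + \sqrt{-270}}{448366 + \frac{1155 - 614 + 1296}{-1191}} = \frac{-23 + 3 i \sqrt{30}}{448366 - \frac{1837}{1191}} = \frac{-23 + 3 i \sqrt{30}}{\frac{534002069}{1191}} = \left(-23 + 3 i \sqrt{30}\right) \frac{1191}{534002069} = - \frac{27393}{534002069} + \frac{3573 i \sqrt{30}}{534002069}$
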